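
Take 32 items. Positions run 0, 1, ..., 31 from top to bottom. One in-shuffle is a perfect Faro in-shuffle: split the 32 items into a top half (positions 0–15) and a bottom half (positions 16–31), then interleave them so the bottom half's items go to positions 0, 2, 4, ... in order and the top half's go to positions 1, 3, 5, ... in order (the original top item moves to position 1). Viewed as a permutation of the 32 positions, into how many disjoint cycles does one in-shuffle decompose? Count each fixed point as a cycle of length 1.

4

Trace each unvisited position around until it returns:
(0 1 3 7 15 31 30 28 24 16) (2 5 11 23 14 29 26 20 8 17) (4 9 19 6 13 27 22 12 25 18) (10 21)
4 cycles in total.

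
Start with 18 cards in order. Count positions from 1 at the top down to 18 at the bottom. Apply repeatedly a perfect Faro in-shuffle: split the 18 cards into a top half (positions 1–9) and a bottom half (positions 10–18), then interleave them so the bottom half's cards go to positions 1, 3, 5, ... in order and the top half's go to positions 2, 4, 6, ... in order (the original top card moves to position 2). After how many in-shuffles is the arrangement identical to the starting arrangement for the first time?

18

The in-shuffle permutes the 18 positions with cycle lengths [18].
Every card is home exactly when every cycle has completed a whole number of laps, i.e. after lcm(18) = 18 in-shuffles.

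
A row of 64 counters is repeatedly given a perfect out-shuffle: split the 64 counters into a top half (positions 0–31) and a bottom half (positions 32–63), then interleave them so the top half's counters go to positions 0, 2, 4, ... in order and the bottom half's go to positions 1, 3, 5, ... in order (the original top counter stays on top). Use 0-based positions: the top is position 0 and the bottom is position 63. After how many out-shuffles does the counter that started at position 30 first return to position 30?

Follow position 30 under repeated out-shuffles:
30 → 60 → 57 → 51 → 39 → 15 → 30
It first returns after 6 out-shuffles.

6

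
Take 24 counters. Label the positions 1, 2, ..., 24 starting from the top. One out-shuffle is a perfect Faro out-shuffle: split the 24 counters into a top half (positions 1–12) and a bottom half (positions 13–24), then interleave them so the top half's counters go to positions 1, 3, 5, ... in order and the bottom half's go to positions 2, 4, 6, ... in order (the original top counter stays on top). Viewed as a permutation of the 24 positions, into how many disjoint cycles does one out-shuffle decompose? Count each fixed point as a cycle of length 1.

4

Trace each unvisited position around until it returns:
(1) (2 3 5 9 17 10 ... len 11) (6 11 21 18 12 23 ... len 11) (24)
4 cycles in total.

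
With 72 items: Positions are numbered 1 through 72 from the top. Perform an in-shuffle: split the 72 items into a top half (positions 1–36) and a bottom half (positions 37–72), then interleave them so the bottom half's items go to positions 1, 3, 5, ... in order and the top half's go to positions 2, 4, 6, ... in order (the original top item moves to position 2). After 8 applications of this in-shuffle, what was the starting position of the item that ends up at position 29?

58

Work backwards from position 29, undoing one in-shuffle at a time:
29 ← 51 ← 62 ← 31 ← 52 ← 26 ← 13 ← 43 ← 58
So the item now at position 29 started at position 58.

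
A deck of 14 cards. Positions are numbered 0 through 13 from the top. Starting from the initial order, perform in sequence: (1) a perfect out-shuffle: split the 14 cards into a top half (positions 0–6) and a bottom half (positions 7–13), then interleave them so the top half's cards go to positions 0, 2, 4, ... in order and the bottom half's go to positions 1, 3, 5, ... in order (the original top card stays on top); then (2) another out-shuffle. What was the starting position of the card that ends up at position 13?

Undo the operations in reverse order, starting from position 13:
  undo op 2 (out-shuffle, from bottom half): 13 ← 13
  undo op 1 (out-shuffle, from bottom half): 13 ← 13
So the card at position 13 came from original position 13.

13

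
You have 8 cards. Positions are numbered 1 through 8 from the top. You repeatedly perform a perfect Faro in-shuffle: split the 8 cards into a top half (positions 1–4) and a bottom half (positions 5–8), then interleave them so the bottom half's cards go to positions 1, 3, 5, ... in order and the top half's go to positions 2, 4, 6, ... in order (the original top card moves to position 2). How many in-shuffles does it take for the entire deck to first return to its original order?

6

The in-shuffle permutes the 8 positions with cycle lengths [2, 6].
Every card is home exactly when every cycle has completed a whole number of laps, i.e. after lcm(2, 6) = 6 in-shuffles.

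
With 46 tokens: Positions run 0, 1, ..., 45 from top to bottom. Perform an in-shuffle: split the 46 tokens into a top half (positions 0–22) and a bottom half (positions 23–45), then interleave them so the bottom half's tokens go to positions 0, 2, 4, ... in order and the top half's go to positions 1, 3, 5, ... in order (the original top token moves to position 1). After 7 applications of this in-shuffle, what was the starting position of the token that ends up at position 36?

Work backwards from position 36, undoing one in-shuffle at a time:
36 ← 41 ← 20 ← 33 ← 16 ← 31 ← 15 ← 7
So the token now at position 36 started at position 7.

7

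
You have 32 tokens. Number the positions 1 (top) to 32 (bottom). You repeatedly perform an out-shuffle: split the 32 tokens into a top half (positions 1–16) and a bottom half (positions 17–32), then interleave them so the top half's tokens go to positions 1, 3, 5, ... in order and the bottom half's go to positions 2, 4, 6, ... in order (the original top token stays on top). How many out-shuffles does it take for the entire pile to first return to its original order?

The out-shuffle permutes the 32 positions with cycle lengths [1, 1, 5, 5, 5, 5, 5, 5].
Every token is home exactly when every cycle has completed a whole number of laps, i.e. after lcm(1, 5) = 5 out-shuffles.

5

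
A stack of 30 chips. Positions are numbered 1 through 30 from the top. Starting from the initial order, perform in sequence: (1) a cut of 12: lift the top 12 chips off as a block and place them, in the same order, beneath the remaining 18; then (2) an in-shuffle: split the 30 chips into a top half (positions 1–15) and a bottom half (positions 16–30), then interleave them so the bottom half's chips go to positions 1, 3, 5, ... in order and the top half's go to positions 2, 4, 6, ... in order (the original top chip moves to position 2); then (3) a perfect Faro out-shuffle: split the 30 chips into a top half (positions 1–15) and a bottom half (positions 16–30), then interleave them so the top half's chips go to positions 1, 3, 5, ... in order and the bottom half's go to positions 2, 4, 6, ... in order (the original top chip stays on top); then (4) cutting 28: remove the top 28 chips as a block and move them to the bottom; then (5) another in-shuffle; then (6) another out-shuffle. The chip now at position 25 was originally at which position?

Undo the operations in reverse order, starting from position 25:
  undo op 6 (out-shuffle, from top half): 25 ← 13
  undo op 5 (in-shuffle, from bottom half): 13 ← 22
  undo op 4 (cut 28): 22 ← 20
  undo op 3 (out-shuffle, from bottom half): 20 ← 25
  undo op 2 (in-shuffle, from bottom half): 25 ← 28
  undo op 1 (cut 12): 28 ← 10
So the chip at position 25 came from original position 10.

10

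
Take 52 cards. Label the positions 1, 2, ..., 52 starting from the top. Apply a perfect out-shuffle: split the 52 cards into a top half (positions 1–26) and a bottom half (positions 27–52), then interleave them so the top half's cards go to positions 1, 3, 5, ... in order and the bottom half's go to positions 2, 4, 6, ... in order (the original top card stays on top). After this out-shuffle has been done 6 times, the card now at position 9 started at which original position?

33

Work backwards from position 9, undoing one out-shuffle at a time:
9 ← 5 ← 3 ← 2 ← 27 ← 14 ← 33
So the card now at position 9 started at position 33.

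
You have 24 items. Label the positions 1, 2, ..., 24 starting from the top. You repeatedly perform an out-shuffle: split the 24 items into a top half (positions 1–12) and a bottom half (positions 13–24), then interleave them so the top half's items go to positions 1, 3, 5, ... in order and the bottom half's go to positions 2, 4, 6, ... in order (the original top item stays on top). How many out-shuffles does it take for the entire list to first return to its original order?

11

The out-shuffle permutes the 24 positions with cycle lengths [1, 1, 11, 11].
Every item is home exactly when every cycle has completed a whole number of laps, i.e. after lcm(1, 11) = 11 out-shuffles.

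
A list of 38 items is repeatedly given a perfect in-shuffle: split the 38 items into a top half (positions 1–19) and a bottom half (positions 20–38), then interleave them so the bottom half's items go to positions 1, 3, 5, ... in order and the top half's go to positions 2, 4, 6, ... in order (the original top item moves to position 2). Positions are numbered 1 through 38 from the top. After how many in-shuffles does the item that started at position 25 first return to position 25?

Follow position 25 under repeated in-shuffles:
25 → 11 → 22 → 5 → 10 → 20 → 1 → 2 → 4 → 8 → 16 → 32 → 25
It first returns after 12 in-shuffles.

12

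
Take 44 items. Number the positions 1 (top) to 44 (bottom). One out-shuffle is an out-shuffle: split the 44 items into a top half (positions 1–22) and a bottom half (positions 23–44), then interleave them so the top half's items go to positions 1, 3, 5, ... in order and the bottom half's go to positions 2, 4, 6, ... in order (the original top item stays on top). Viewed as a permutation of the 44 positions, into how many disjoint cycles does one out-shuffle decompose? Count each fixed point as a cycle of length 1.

Trace each unvisited position around until it returns:
(1) (2 3 5 9 17 33 ... len 14) (4 7 13 25 6 11 ... len 14) (8 15 29 14 27 10 ... len 14) (44)
5 cycles in total.

5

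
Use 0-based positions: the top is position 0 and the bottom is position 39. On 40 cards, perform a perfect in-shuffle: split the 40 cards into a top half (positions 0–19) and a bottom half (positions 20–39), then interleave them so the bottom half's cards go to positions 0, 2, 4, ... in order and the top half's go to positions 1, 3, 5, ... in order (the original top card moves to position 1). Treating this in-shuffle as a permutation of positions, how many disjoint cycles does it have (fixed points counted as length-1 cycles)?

Trace each unvisited position around until it returns:
(0 1 3 7 15 31 ... len 20) (2 5 11 23 6 13 ... len 20)
2 cycles in total.

2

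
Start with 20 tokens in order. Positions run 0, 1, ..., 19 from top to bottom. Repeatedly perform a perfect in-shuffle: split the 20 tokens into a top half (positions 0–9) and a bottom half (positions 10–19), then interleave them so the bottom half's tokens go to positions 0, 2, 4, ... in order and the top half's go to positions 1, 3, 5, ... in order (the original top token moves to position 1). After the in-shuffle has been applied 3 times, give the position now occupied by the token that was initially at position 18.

Track the token's position through each in-shuffle:
18 → 16 → 12 → 4

4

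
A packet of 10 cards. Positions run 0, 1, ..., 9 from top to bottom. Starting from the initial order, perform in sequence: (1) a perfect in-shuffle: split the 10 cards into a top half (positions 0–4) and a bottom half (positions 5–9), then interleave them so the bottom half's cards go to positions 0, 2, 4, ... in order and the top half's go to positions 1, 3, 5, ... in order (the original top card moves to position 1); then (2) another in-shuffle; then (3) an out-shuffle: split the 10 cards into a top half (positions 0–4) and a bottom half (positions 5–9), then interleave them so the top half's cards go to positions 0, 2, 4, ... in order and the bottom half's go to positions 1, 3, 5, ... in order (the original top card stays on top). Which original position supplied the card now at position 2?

Undo the operations in reverse order, starting from position 2:
  undo op 3 (out-shuffle, from top half): 2 ← 1
  undo op 2 (in-shuffle, from top half): 1 ← 0
  undo op 1 (in-shuffle, from bottom half): 0 ← 5
So the card at position 2 came from original position 5.

5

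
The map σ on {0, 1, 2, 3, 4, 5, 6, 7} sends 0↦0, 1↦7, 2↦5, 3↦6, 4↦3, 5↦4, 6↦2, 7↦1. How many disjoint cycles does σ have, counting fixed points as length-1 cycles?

3

Cycle decomposition: (0) (1 7) (2 5 4 3 6).
3 cycles.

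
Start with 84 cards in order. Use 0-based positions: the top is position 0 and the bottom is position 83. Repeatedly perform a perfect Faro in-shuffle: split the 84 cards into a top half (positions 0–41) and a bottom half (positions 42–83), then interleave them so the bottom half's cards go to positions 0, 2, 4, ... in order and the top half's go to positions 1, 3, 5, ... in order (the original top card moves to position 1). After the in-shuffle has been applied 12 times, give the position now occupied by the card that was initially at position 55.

45

Track the card's position through each in-shuffle:
55 → 26 → 53 → 22 → 45 → 6 → 13 → 27 → 55 → 26 → 53 → 22 → 45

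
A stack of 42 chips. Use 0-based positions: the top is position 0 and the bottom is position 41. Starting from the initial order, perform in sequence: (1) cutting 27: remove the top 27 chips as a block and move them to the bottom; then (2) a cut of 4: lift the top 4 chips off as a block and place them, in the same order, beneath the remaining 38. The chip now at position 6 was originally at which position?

Undo the operations in reverse order, starting from position 6:
  undo op 2 (cut 4): 6 ← 10
  undo op 1 (cut 27): 10 ← 37
So the chip at position 6 came from original position 37.

37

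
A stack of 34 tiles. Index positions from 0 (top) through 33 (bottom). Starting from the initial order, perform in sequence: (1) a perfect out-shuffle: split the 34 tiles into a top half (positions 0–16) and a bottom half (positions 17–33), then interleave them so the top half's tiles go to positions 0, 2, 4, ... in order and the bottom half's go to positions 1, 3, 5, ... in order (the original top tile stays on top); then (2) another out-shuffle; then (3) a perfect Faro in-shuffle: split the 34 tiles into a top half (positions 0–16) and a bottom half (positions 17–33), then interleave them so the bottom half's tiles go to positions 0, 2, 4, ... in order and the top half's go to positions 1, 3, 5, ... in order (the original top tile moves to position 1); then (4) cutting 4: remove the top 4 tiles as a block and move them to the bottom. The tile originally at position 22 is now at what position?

Track the tile from position 22 forward through each operation:
  after op 1 (out-shuffle): 22 → 11
  after op 2 (out-shuffle): 11 → 22
  after op 3 (in-shuffle): 22 → 10
  after op 4 (cut 4): 10 → 6

6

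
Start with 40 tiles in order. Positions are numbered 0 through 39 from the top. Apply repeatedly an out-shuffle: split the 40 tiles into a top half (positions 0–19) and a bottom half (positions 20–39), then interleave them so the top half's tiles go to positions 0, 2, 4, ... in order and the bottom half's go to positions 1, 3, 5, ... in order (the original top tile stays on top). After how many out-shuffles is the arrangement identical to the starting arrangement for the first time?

The out-shuffle permutes the 40 positions with cycle lengths [1, 1, 2, 12, 12, 12].
Every tile is home exactly when every cycle has completed a whole number of laps, i.e. after lcm(1, 2, 12) = 12 out-shuffles.

12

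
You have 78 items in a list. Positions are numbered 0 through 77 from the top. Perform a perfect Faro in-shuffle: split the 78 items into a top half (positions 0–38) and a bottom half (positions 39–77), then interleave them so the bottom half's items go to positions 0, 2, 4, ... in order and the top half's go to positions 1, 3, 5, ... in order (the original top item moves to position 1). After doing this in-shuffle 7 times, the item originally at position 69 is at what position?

32

Track the item's position through each in-shuffle:
69 → 60 → 42 → 6 → 13 → 27 → 55 → 32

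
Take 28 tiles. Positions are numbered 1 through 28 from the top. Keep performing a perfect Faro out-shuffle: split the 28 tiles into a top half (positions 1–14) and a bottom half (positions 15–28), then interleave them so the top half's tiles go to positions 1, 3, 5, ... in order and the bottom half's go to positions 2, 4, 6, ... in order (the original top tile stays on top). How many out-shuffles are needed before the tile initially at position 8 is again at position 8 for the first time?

Follow position 8 under repeated out-shuffles:
8 → 15 → 2 → 3 → 5 → 9 → 17 → 6 → 11 → 21 → 14 → 27 → 26 → 24 → 20 → 12 → 23 → 18 → 8
It first returns after 18 out-shuffles.

18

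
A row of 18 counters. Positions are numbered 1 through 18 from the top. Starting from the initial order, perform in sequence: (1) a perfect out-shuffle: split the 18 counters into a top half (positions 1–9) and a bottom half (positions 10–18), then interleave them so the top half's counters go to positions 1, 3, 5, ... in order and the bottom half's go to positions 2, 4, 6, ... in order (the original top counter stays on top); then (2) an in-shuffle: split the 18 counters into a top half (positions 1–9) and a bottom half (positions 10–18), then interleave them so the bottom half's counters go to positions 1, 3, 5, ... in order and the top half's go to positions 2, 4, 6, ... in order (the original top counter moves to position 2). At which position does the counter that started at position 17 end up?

13

Track the counter from position 17 forward through each operation:
  after op 1 (out-shuffle): 17 → 16
  after op 2 (in-shuffle): 16 → 13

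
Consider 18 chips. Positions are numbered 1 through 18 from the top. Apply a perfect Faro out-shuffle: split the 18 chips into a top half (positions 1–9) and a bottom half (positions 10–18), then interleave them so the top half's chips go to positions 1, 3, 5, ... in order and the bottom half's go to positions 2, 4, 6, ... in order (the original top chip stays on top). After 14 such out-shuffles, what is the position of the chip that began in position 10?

16

Track position through each out-shuffle: 10 → 2 → 3 → 5 → 9 → ... (continuing for 14 shuffles total) → 16.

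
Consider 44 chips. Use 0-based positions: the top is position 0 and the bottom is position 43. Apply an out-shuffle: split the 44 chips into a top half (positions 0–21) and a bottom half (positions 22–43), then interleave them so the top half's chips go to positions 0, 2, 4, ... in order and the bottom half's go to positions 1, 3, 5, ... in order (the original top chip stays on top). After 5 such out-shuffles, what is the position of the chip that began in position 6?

Track the chip's position through each out-shuffle:
6 → 12 → 24 → 5 → 10 → 20

20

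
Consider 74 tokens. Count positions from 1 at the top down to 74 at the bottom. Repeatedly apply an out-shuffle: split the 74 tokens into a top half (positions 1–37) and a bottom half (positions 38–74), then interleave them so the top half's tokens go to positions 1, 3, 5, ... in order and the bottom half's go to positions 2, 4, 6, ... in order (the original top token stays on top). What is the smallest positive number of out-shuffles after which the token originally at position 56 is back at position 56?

Follow position 56 under repeated out-shuffles:
56 → 38 → 2 → 3 → 5 → 9 → 17 → 33 → 65 → 56
It first returns after 9 out-shuffles.

9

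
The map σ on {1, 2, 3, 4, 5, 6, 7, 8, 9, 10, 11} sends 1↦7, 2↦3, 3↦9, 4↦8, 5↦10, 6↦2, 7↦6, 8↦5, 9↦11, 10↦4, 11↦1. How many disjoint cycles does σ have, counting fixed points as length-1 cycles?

2

Cycle decomposition: (1 7 6 2 3 9 11) (4 8 5 10).
2 cycles.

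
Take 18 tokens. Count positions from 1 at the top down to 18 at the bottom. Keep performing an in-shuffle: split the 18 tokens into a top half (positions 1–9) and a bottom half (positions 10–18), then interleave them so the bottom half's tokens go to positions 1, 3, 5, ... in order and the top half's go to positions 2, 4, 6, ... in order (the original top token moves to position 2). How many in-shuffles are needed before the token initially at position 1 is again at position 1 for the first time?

18

Follow position 1 under repeated in-shuffles:
1 → 2 → 4 → 8 → 16 → 13 → 7 → 14 → 9 → 18 → 17 → 15 → 11 → 3 → 6 → 12 → 5 → 10 → 1
It first returns after 18 in-shuffles.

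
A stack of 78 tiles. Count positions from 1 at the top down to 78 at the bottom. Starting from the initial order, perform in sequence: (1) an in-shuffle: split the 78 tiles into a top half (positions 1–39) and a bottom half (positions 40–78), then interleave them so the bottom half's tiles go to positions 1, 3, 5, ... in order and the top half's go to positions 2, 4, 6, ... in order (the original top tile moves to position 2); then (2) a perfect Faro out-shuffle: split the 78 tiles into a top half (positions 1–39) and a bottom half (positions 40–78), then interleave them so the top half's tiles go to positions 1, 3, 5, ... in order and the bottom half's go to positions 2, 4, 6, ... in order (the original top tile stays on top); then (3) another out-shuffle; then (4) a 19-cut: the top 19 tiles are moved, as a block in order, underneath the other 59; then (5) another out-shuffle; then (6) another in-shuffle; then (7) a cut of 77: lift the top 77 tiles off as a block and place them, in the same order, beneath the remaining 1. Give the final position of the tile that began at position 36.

Track the tile from position 36 forward through each operation:
  after op 1 (in-shuffle): 36 → 72
  after op 2 (out-shuffle): 72 → 66
  after op 3 (out-shuffle): 66 → 54
  after op 4 (cut 19): 54 → 35
  after op 5 (out-shuffle): 35 → 69
  after op 6 (in-shuffle): 69 → 59
  after op 7 (cut 77): 59 → 60

60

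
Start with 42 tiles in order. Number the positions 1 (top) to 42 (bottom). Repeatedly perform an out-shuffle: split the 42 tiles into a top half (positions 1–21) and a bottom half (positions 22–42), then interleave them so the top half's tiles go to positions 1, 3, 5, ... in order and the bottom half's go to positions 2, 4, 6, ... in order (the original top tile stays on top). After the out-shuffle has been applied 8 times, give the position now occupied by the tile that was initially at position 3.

Track the tile's position through each out-shuffle:
3 → 5 → 9 → 17 → 33 → 24 → 6 → 11 → 21

21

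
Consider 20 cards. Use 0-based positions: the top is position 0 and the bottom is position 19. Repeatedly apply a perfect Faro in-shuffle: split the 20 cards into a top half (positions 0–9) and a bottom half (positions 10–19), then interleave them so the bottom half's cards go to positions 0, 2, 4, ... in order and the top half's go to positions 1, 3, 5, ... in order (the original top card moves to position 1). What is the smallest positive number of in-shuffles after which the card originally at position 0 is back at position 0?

6

Follow position 0 under repeated in-shuffles:
0 → 1 → 3 → 7 → 15 → 10 → 0
It first returns after 6 in-shuffles.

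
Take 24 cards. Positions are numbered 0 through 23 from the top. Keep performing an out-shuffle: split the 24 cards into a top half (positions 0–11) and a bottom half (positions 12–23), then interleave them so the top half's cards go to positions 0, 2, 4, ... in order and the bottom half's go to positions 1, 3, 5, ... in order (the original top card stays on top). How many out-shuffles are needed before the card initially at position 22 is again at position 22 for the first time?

Follow position 22 under repeated out-shuffles:
22 → 21 → 19 → 15 → 7 → 14 → 5 → 10 → 20 → 17 → 11 → 22
It first returns after 11 out-shuffles.

11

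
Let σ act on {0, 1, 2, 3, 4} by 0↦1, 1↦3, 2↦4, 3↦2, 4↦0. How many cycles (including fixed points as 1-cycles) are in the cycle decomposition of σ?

Cycle decomposition: (0 1 3 2 4).
1 cycle.

1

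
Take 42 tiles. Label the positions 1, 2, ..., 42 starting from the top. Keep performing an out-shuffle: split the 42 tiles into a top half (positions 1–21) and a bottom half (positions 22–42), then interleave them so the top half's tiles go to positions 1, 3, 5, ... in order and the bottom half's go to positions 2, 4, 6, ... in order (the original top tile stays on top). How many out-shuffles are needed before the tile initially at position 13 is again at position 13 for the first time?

20

Follow position 13 under repeated out-shuffles:
13 → 25 → 8 → 15 → 29 → 16 → 31 → 20 → 39 → 36 → 30 → 18 → 35 → 28 → 14 → 27 → 12 → 23 → 4 → 7 → 13
It first returns after 20 out-shuffles.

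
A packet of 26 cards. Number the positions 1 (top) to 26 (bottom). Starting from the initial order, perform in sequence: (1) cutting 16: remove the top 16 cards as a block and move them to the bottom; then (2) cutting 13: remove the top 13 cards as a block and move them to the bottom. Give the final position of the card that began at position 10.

7

Track the card from position 10 forward through each operation:
  after op 1 (cut 16): 10 → 20
  after op 2 (cut 13): 20 → 7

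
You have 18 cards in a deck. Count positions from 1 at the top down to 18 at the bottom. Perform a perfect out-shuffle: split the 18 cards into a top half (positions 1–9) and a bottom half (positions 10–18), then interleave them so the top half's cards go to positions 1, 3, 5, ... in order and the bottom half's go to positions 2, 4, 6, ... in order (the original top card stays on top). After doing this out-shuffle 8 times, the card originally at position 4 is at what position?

4

Track the card's position through each out-shuffle:
4 → 7 → 13 → 8 → 15 → 12 → 6 → 11 → 4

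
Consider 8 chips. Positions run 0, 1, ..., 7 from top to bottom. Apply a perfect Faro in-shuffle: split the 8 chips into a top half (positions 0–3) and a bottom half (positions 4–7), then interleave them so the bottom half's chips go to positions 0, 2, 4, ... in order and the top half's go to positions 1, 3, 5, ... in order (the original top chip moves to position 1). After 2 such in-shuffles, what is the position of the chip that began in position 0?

3

Track the chip's position through each in-shuffle:
0 → 1 → 3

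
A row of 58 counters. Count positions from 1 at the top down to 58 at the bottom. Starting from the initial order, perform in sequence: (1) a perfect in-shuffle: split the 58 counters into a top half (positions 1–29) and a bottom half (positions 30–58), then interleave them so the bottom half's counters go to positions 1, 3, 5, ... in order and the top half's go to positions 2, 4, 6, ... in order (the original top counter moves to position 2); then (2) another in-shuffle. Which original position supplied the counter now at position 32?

Undo the operations in reverse order, starting from position 32:
  undo op 2 (in-shuffle, from top half): 32 ← 16
  undo op 1 (in-shuffle, from top half): 16 ← 8
So the counter at position 32 came from original position 8.

8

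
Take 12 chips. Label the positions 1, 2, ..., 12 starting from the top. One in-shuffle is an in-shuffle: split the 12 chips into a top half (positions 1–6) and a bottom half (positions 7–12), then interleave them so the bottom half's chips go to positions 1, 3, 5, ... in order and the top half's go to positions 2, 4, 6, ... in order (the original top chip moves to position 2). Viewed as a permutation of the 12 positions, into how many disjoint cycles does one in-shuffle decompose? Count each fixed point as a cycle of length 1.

Trace each unvisited position around until it returns:
(1 2 4 8 3 6 ... len 12)
1 cycle in total.

1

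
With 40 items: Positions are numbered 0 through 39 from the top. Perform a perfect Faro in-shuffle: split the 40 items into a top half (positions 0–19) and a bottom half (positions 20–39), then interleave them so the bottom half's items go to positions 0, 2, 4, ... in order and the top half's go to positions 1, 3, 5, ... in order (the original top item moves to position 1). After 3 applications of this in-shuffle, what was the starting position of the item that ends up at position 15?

1

Work backwards from position 15, undoing one in-shuffle at a time:
15 ← 7 ← 3 ← 1
So the item now at position 15 started at position 1.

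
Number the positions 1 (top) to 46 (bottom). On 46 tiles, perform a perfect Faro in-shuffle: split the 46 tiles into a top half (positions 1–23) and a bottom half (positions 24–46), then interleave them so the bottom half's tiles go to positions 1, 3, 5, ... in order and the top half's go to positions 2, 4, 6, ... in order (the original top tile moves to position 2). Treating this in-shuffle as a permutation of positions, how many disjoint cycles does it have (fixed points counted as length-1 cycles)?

Trace each unvisited position around until it returns:
(1 2 4 8 16 32 ... len 23) (5 10 20 40 33 19 ... len 23)
2 cycles in total.

2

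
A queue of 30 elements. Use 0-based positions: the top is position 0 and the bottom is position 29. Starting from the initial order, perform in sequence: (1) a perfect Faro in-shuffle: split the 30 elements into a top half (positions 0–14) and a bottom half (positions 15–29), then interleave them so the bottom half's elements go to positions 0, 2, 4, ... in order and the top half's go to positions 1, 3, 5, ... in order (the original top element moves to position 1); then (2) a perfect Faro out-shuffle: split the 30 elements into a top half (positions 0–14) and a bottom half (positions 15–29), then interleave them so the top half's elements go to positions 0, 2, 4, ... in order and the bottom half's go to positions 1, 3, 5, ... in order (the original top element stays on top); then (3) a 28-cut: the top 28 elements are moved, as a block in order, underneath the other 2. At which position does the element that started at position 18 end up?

14

Track the element from position 18 forward through each operation:
  after op 1 (in-shuffle): 18 → 6
  after op 2 (out-shuffle): 6 → 12
  after op 3 (cut 28): 12 → 14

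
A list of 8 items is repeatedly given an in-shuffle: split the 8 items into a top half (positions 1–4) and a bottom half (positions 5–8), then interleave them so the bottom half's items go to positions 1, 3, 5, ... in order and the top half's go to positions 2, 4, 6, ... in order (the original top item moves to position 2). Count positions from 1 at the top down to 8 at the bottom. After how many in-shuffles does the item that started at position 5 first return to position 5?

6

Follow position 5 under repeated in-shuffles:
5 → 1 → 2 → 4 → 8 → 7 → 5
It first returns after 6 in-shuffles.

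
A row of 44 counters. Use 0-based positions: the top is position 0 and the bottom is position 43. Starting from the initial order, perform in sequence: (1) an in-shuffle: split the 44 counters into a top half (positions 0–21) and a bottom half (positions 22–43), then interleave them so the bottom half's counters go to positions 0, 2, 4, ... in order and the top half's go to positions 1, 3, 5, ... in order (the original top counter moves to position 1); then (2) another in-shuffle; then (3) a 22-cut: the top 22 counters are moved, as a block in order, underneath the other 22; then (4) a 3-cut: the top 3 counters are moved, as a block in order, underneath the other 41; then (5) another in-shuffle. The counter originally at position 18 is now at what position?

11

Track the counter from position 18 forward through each operation:
  after op 1 (in-shuffle): 18 → 37
  after op 2 (in-shuffle): 37 → 30
  after op 3 (cut 22): 30 → 8
  after op 4 (cut 3): 8 → 5
  after op 5 (in-shuffle): 5 → 11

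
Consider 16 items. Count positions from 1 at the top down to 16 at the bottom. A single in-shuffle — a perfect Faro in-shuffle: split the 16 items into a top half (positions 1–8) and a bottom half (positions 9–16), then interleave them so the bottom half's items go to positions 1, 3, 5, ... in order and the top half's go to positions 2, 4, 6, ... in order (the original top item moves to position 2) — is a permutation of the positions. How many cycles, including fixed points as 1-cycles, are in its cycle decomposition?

Trace each unvisited position around until it returns:
(1 2 4 8 16 15 13 9) (3 6 12 7 14 11 5 10)
2 cycles in total.

2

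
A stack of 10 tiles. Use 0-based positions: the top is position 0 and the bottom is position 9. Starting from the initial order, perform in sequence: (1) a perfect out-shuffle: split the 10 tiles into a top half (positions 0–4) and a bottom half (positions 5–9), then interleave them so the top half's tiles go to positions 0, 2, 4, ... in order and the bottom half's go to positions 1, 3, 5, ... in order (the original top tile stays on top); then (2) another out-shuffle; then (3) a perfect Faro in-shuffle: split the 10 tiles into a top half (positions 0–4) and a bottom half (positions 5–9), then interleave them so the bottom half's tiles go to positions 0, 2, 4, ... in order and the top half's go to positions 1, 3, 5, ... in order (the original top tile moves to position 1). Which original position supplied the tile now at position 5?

5

Undo the operations in reverse order, starting from position 5:
  undo op 3 (in-shuffle, from top half): 5 ← 2
  undo op 2 (out-shuffle, from top half): 2 ← 1
  undo op 1 (out-shuffle, from bottom half): 1 ← 5
So the tile at position 5 came from original position 5.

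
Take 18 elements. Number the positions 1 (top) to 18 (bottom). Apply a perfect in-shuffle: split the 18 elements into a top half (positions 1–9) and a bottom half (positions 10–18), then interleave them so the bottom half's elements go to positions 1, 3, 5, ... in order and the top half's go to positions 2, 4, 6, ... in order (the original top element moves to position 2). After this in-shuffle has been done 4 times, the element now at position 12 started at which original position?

15

Work backwards from position 12, undoing one in-shuffle at a time:
12 ← 6 ← 3 ← 11 ← 15
So the element now at position 12 started at position 15.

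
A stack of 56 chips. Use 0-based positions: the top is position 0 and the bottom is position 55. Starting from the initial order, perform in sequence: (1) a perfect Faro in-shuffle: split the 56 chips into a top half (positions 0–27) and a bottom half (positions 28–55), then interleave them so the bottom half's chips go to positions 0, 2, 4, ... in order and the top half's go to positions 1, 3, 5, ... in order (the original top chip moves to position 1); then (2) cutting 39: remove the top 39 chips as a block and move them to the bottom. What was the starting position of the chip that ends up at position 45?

Undo the operations in reverse order, starting from position 45:
  undo op 2 (cut 39): 45 ← 28
  undo op 1 (in-shuffle, from bottom half): 28 ← 42
So the chip at position 45 came from original position 42.

42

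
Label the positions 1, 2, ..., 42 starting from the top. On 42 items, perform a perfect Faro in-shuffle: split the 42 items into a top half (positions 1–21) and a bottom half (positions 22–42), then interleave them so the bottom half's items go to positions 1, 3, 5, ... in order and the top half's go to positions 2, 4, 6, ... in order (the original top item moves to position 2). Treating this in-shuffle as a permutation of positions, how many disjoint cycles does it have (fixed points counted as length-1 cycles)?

3

Trace each unvisited position around until it returns:
(1 2 4 8 16 32 ... len 14) (3 6 12 24 5 10 ... len 14) (7 14 28 13 26 9 ... len 14)
3 cycles in total.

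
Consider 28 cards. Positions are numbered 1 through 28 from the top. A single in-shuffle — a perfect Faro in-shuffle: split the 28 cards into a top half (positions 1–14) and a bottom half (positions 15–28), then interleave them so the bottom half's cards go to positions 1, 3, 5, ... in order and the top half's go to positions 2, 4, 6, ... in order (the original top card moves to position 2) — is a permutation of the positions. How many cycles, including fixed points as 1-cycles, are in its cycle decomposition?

1

Trace each unvisited position around until it returns:
(1 2 4 8 16 3 ... len 28)
1 cycle in total.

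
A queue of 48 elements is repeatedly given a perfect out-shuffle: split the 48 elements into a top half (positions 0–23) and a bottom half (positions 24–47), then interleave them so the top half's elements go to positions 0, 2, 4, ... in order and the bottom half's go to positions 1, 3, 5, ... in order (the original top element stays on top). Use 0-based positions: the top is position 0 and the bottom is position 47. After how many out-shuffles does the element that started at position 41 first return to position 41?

23

Follow position 41 under repeated out-shuffles:
41 → 35 → 23 → 46 → 45 → 43 → 39 → 31 → ... → 41 (length 23)
It first returns after 23 out-shuffles.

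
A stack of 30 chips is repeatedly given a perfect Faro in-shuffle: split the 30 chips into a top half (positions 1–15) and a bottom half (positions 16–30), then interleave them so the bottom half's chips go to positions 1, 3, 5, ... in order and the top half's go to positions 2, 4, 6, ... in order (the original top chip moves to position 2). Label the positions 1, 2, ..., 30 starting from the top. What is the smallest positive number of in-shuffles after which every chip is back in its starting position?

The in-shuffle permutes the 30 positions with cycle lengths [5, 5, 5, 5, 5, 5].
Every chip is home exactly when every cycle has completed a whole number of laps, i.e. after lcm(5) = 5 in-shuffles.

5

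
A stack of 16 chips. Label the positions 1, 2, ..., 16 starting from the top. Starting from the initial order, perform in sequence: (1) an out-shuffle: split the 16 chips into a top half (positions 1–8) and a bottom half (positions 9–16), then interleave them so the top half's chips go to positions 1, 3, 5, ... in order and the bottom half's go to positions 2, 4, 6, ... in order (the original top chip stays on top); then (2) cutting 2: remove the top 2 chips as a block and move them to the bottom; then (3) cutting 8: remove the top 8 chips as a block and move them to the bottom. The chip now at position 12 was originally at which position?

11

Undo the operations in reverse order, starting from position 12:
  undo op 3 (cut 8): 12 ← 4
  undo op 2 (cut 2): 4 ← 6
  undo op 1 (out-shuffle, from bottom half): 6 ← 11
So the chip at position 12 came from original position 11.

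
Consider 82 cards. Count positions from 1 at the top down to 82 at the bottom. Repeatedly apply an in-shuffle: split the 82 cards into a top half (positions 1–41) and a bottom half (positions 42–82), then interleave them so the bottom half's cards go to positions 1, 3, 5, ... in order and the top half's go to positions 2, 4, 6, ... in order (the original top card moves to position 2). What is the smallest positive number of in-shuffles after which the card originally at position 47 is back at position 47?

Follow position 47 under repeated in-shuffles:
47 → 11 → 22 → 44 → 5 → 10 → 20 → 40 → ... → 47 (length 82)
It first returns after 82 in-shuffles.

82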